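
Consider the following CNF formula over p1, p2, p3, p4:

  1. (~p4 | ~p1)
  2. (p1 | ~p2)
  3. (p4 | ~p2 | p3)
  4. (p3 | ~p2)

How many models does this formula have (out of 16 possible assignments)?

7

Split on p2, then p1.
  p2=T, p1=T: remaining (p3,p4) ∈ {(T,F)} — 1.
  p2=T, p1=F: a clause becomes empty — 0.
  p2=F, p1=T: remaining (p3,p4) ∈ {(F,F); (T,F)} — 2.
  p2=F, p1=F: remaining (p3,p4) ∈ {(F,F); (F,T); (T,F); (T,T)} — 4.
Total: 1 + 0 + 2 + 4 = 7.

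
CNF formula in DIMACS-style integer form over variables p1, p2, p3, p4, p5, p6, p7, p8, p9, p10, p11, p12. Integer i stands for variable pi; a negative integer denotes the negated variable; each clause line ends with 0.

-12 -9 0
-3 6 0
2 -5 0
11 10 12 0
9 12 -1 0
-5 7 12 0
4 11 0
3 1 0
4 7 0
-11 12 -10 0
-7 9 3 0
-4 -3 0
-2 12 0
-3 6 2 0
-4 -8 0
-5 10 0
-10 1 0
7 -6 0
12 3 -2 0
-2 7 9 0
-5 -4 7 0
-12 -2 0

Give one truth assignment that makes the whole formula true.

p5 occurs only negated in the remaining clauses — set p5 = False.
Try p1 = False.
  then p3 is forced to True.
  then p6 is forced to True.
  then p4 is forced to False.
  then p11 is forced to True.
  then p7 is forced to True.
  then p10 is forced to False.
Branch on p2: take p2 = False.
For the remaining variables, p8 = True, p9 = False, p12 = False works.

p1=False  p2=False  p3=True  p4=False  p5=False  p6=True  p7=True  p8=True  p9=False  p10=False  p11=True  p12=False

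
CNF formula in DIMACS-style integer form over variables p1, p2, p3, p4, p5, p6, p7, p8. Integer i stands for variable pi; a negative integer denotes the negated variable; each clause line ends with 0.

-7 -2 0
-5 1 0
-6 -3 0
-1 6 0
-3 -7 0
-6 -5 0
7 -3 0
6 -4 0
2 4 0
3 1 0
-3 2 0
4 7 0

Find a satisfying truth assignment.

p1 = True, p2 = False, p3 = False, p4 = True, p5 = False, p6 = True, p7 = False, p8 = False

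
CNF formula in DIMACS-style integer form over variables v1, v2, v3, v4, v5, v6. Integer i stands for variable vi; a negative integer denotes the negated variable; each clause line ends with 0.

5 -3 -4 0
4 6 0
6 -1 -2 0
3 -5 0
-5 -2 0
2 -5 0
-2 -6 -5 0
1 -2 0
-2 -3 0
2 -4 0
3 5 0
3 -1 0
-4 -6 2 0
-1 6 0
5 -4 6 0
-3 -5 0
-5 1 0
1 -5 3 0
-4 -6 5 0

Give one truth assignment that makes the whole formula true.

v1=True, v2=False, v3=True, v4=False, v5=False, v6=True

Set v1 = True and propagate.
  then v3 is forced to True.
  then v2 is forced to False.
  then v5 is forced to False.
  then v4 is forced to False.
  then v6 is forced to True.
Check each clause:
  1. (~v4 \/ ~v3 \/ v5) — ~v4 is true.
  2. (v4 \/ v6) — v6 is true.
  3. (~v2 \/ ~v1 \/ v6) — v6 is true.
  4. (v3 \/ ~v5) — v3 is true.
  5. (~v5 \/ ~v2) — ~v5 is true.
  6. (v2 \/ ~v5) — ~v5 is true.
  7. (~v2 \/ ~v5 \/ ~v6) — ~v5 is true.
  8. (~v2 \/ v1) — v1 is true.
  9. (~v2 \/ ~v3) — ~v2 is true.
  10. (v2 \/ ~v4) — ~v4 is true.
  11. (v3 \/ v5) — v3 is true.
  12. (~v1 \/ v3) — v3 is true.
  13. (~v6 \/ v2 \/ ~v4) — ~v4 is true.
  14. (~v1 \/ v6) — v6 is true.
  15. (v5 \/ ~v4 \/ v6) — ~v4 is true.
  16. (~v5 \/ ~v3) — ~v5 is true.
  17. (~v5 \/ v1) — v1 is true.
  18. (v1 \/ ~v5 \/ v3) — v3 is true.
  19. (~v4 \/ ~v6 \/ v5) — ~v4 is true.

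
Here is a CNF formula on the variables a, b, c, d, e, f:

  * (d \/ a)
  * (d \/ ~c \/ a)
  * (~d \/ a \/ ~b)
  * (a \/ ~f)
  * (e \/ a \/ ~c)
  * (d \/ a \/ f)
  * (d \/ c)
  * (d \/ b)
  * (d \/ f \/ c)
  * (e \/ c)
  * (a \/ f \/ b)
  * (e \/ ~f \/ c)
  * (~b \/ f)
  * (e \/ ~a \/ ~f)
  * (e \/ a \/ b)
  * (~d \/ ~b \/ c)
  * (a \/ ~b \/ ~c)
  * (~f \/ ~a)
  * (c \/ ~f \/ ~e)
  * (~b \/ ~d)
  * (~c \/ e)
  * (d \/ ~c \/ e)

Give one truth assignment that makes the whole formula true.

a=True, b=False, c=True, d=True, e=True, f=False

Check each clause:
  1. (a \/ d) — a is true.
  2. (d \/ ~c \/ a) — a is true.
  3. (a \/ ~d \/ ~b) — a is true.
  4. (a \/ ~f) — a is true.
  5. (a \/ e \/ ~c) — a is true.
  6. (d \/ f \/ a) — a is true.
  7. (c \/ d) — c is true.
  8. (d \/ b) — d is true.
  9. (d \/ f \/ c) — c is true.
  10. (c \/ e) — c is true.
  11. (f \/ a \/ b) — a is true.
  12. (~f \/ e \/ c) — ~f is true.
  13. (~b \/ f) — ~b is true.
  14. (~a \/ e \/ ~f) — ~f is true.
  15. (a \/ b \/ e) — a is true.
  16. (~d \/ ~b \/ c) — c is true.
  17. (~c \/ ~b \/ a) — a is true.
  18. (~f \/ ~a) — ~f is true.
  19. (~f \/ c \/ ~e) — c is true.
  20. (~d \/ ~b) — ~b is true.
  21. (~c \/ e) — e is true.
  22. (~c \/ e \/ d) — d is true.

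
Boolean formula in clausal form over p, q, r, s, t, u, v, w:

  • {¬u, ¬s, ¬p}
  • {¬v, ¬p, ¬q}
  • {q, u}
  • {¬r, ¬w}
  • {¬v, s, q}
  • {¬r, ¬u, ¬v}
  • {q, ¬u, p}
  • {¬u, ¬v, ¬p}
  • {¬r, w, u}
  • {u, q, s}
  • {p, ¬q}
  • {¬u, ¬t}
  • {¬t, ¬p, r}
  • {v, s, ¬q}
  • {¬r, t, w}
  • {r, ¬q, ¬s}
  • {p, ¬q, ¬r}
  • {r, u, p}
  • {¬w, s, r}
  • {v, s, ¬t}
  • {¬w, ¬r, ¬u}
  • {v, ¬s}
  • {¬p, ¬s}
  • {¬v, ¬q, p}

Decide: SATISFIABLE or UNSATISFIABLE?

Set p = True and propagate.
  then s is forced to False.
Try q = False.
  then u is forced to True.
  then v is forced to False.
  then t is forced to False.
Set r = False and propagate.
  then w is forced to False.
So p=T, q=F, r=F, s=F, t=F, u=T, v=F, w=F is a satisfying assignment.

SATISFIABLE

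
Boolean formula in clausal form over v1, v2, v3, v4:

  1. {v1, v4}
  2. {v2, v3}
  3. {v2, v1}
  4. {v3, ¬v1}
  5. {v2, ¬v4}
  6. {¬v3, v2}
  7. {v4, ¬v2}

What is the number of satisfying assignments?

3

Satisfying assignments:
  v1=0 v2=1 v3=0 v4=1
  v1=0 v2=1 v3=1 v4=1
  v1=1 v2=1 v3=1 v4=1
That's 3 in total.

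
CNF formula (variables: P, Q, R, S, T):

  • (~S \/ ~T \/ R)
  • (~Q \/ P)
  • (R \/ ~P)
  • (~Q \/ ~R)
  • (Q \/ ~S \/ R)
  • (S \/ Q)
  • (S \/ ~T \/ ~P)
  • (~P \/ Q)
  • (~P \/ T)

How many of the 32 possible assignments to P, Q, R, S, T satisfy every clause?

Satisfying assignments:
  P=0 Q=0 R=1 S=1 T=0
  P=0 Q=0 R=1 S=1 T=1
That's 2 in total.

2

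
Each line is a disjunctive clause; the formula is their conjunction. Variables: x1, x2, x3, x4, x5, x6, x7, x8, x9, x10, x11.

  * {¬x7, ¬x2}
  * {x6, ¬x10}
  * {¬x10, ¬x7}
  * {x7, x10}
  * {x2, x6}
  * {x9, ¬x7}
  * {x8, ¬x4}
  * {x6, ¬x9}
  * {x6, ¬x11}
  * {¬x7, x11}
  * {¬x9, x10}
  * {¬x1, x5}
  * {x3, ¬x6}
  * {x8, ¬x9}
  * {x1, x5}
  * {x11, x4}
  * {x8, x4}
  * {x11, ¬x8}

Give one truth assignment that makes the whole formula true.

x1=T, x2=F, x3=T, x4=F, x5=T, x6=T, x7=F, x8=T, x9=F, x10=T, x11=T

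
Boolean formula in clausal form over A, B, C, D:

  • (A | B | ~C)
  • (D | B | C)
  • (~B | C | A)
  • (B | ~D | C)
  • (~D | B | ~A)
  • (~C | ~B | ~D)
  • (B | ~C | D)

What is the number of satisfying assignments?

4

Satisfying assignments:
  A=F B=T C=T D=F
  A=T B=T C=F D=F
  A=T B=T C=F D=T
  A=T B=T C=T D=F
Count: 4.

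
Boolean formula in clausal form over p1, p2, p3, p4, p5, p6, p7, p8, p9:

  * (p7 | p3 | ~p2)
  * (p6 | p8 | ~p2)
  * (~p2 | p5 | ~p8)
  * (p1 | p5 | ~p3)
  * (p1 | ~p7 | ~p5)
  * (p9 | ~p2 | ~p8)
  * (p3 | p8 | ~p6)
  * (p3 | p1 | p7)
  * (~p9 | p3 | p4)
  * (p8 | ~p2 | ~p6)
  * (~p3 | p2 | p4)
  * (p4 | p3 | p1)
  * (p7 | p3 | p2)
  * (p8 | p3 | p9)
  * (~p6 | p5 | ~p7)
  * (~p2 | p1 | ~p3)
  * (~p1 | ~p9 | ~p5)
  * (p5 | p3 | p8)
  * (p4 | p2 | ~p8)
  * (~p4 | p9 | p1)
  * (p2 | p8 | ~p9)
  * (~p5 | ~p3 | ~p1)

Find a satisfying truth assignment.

p1=1  p2=0  p3=1  p4=1  p5=0  p6=1  p7=0  p8=1  p9=1

Set p1 = True and propagate.
Set p2 = False and propagate.
Set p3 = True and propagate.
  then p4 is forced to True.
  then p5 is forced to False.
The remaining clauses are satisfied by p6 = True, p7 = False, p8 = True, p9 = True.
Every clause has at least one true literal under this assignment.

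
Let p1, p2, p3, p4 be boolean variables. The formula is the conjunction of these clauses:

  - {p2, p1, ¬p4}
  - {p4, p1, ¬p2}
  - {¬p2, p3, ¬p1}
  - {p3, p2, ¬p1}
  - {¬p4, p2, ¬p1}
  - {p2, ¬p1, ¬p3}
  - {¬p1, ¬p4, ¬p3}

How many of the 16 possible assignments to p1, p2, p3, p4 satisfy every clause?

5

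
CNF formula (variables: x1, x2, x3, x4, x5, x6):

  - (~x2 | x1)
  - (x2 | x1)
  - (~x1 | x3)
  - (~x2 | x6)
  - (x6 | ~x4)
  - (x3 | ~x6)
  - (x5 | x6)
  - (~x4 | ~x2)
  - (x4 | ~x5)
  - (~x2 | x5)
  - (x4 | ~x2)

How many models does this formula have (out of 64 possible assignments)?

3

Satisfying assignments:
  x1=T x2=F x3=T x4=F x5=F x6=T
  x1=T x2=F x3=T x4=T x5=F x6=T
  x1=T x2=F x3=T x4=T x5=T x6=T
That's 3 in total.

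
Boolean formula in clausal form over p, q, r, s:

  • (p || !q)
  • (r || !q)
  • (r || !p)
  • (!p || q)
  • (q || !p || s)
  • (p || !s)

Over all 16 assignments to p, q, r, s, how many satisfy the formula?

The models are:
  p=F q=F r=F s=F
  p=F q=F r=T s=F
  p=T q=T r=T s=F
  p=T q=T r=T s=T
That's 4 in total.

4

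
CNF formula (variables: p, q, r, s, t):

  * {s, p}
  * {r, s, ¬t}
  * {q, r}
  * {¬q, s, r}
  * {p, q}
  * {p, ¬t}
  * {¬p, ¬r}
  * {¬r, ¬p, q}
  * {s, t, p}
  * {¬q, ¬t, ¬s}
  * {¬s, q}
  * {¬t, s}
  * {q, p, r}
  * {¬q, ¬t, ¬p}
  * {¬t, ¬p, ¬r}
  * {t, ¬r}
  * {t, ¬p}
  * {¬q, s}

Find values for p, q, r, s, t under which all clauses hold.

p=F, q=T, r=F, s=T, t=F

Branch on p: take p = False.
  then s is forced to True.
  then q is forced to True.
  then t is forced to False.
  then r is forced to False.
Check each clause:
  1. {s, p} — s is true.
  2. {r, s, ¬t} — ¬t is true.
  3. {q, r} — q is true.
  4. {s, ¬q, r} — s is true.
  5. {p, q} — q is true.
  6. {p, ¬t} — ¬t is true.
  7. {¬p, ¬r} — ¬r is true.
  8. {¬p, ¬r, q} — q is true.
  9. {p, s, t} — s is true.
  10. {¬t, ¬s, ¬q} — ¬t is true.
  11. {¬s, q} — q is true.
  12. {s, ¬t} — ¬t is true.
  13. {q, r, p} — q is true.
  14. {¬t, ¬p, ¬q} — ¬t is true.
  15. {¬t, ¬p, ¬r} — ¬t is true.
  16. {¬r, t} — ¬r is true.
  17. {t, ¬p} — ¬p is true.
  18. {¬q, s} — s is true.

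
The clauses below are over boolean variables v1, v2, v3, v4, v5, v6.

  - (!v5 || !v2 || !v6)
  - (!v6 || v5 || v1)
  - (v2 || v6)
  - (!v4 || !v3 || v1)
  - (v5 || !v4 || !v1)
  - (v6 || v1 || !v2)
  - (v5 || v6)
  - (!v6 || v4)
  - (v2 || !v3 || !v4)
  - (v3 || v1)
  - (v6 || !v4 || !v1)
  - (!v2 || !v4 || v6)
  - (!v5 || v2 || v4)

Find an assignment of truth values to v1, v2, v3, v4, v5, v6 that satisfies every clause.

v1 = True  v2 = True  v3 = True  v4 = False  v5 = True  v6 = False

Try v1 = True.
Branch on v2: take v2 = True.
For the remaining variables, v3 = True, v4 = False, v5 = True, v6 = False works.
Every clause has at least one true literal under this assignment.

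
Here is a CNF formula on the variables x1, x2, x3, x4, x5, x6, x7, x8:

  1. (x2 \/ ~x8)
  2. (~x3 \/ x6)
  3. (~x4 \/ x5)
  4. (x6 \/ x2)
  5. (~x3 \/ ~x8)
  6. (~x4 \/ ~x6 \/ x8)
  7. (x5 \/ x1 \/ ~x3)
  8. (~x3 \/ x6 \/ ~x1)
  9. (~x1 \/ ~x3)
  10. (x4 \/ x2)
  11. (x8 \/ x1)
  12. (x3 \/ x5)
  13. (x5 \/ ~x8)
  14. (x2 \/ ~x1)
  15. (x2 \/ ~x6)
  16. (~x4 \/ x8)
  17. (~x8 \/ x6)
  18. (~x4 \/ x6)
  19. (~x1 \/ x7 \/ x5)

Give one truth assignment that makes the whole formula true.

x1 = True, x2 = True, x3 = False, x4 = False, x5 = True, x6 = False, x7 = True, x8 = False

Pure literal: x2 appears only positively; assign x2 = True.
Pure literal: x5 appears only positively; assign x5 = True.
Try x1 = True.
  then x3 is forced to False.
Set x4 = False and propagate.
Branch on x6: take x6 = False.
  then x8 is forced to False.
x7 is now unconstrained; take x7 = True.
Every clause has at least one true literal under this assignment.
Check each clause:
  1. (x2 \/ ~x8) — ~x8 is true.
  2. (x6 \/ ~x3) — ~x3 is true.
  3. (~x4 \/ x5) — ~x4 is true.
  4. (x6 \/ x2) — x2 is true.
  5. (~x8 \/ ~x3) — ~x8 is true.
  6. (x8 \/ ~x6 \/ ~x4) — ~x6 is true.
  7. (x5 \/ x1 \/ ~x3) — x1 is true.
  8. (~x3 \/ ~x1 \/ x6) — ~x3 is true.
  9. (~x3 \/ ~x1) — ~x3 is true.
  10. (x2 \/ x4) — x2 is true.
  11. (x1 \/ x8) — x1 is true.
  12. (x3 \/ x5) — x5 is true.
  13. (x5 \/ ~x8) — ~x8 is true.
  14. (~x1 \/ x2) — x2 is true.
  15. (~x6 \/ x2) — x2 is true.
  16. (x8 \/ ~x4) — ~x4 is true.
  17. (x6 \/ ~x8) — ~x8 is true.
  18. (~x4 \/ x6) — ~x4 is true.
  19. (~x1 \/ x7 \/ x5) — x5 is true.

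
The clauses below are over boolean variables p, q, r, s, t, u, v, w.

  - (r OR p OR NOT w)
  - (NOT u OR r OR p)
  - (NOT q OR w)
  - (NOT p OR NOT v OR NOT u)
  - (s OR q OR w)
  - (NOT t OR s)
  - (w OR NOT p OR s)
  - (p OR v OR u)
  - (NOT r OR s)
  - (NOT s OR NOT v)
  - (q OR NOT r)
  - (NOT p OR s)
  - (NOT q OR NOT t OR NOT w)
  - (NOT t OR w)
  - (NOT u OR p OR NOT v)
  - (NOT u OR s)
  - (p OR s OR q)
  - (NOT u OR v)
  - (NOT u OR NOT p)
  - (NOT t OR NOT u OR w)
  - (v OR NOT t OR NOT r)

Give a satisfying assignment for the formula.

p=1  q=1  r=1  s=1  t=0  u=0  v=0  w=1

Check each clause:
  1. (NOT w OR r OR p) — p is true.
  2. (r OR NOT u OR p) — p is true.
  3. (NOT q OR w) — w is true.
  4. (NOT v OR NOT u OR NOT p) — NOT v is true.
  5. (q OR w OR s) — w is true.
  6. (s OR NOT t) — NOT t is true.
  7. (NOT p OR s OR w) — w is true.
  8. (u OR p OR v) — p is true.
  9. (NOT r OR s) — s is true.
  10. (NOT s OR NOT v) — NOT v is true.
  11. (NOT r OR q) — q is true.
  12. (NOT p OR s) — s is true.
  13. (NOT q OR NOT w OR NOT t) — NOT t is true.
  14. (NOT t OR w) — w is true.
  15. (NOT u OR p OR NOT v) — p is true.
  16. (NOT u OR s) — NOT u is true.
  17. (q OR s OR p) — p is true.
  18. (NOT u OR v) — NOT u is true.
  19. (NOT p OR NOT u) — NOT u is true.
  20. (w OR NOT t OR NOT u) — w is true.
  21. (v OR NOT t OR NOT r) — NOT t is true.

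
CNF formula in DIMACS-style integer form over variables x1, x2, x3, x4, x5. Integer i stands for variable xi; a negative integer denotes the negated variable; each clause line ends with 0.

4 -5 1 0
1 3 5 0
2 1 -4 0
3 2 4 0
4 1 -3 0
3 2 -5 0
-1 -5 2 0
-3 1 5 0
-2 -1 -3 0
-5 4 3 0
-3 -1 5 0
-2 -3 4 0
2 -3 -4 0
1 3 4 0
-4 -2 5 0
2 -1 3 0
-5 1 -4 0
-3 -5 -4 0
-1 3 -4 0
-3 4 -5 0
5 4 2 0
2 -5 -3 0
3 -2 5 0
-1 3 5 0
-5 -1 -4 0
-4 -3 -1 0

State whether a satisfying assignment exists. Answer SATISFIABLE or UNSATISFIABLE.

UNSATISFIABLE

x3 = True:
  x4 = True:
    propagation gives x2=True, x1=False, x5=True; an empty clause results — contradiction.
  x4 = False:
    propagation gives x1=True, x2=False, x5=False; an empty clause results — contradiction.
x3 = False:
  x5 = True:
    propagation gives x2=True, x4=True, x1=True; an empty clause results — contradiction.
  x5 = False:
    propagation gives x1=True; an empty clause results — contradiction.
Every branch closes, so no satisfying assignment exists.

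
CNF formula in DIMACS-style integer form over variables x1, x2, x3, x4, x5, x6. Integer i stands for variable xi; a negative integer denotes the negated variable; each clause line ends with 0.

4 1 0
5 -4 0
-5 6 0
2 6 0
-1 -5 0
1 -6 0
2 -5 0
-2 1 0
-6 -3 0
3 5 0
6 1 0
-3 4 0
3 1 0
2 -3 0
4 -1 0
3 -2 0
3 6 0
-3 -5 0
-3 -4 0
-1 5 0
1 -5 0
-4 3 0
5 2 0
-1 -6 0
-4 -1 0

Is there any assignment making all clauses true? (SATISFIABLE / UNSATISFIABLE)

x1 = True:
  propagation gives x5=False; an empty clause results — contradiction.
x1 = False:
  propagation gives x4=True, x5=True; an empty clause results — contradiction.
Every branch closes, so no satisfying assignment exists.

UNSATISFIABLE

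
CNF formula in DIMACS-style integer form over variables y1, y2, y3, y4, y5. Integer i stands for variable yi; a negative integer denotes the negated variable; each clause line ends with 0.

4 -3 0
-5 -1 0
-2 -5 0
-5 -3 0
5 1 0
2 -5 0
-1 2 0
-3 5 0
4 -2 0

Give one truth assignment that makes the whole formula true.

y1=1, y2=1, y3=0, y4=1, y5=0

Pure literal: y3 appears only negated; assign y3 = False.
y4 occurs only positively in the remaining clauses — set y4 = True.
Set y1 = True and propagate.
  then y5 is forced to False.
  then y2 is forced to True.
Check each clause:
  1. (y4 \/ ~y3) — y4 is true.
  2. (~y5 \/ ~y1) — ~y5 is true.
  3. (~y2 \/ ~y5) — ~y5 is true.
  4. (~y5 \/ ~y3) — ~y5 is true.
  5. (y1 \/ y5) — y1 is true.
  6. (y2 \/ ~y5) — y2 is true.
  7. (y2 \/ ~y1) — y2 is true.
  8. (y5 \/ ~y3) — ~y3 is true.
  9. (~y2 \/ y4) — y4 is true.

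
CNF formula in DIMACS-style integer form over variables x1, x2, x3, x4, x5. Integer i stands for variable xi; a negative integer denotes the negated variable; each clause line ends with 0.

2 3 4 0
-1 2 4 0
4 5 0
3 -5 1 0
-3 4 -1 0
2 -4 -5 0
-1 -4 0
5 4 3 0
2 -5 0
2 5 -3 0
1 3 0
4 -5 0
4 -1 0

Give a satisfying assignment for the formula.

Pure literal: x2 appears only positively; assign x2 = True.
Set x1 = False and propagate.
  then x3 is forced to True.
The remaining clauses are satisfied by x4 = True, x5 = False.
Every clause has at least one true literal under this assignment.

x1=F, x2=T, x3=T, x4=T, x5=F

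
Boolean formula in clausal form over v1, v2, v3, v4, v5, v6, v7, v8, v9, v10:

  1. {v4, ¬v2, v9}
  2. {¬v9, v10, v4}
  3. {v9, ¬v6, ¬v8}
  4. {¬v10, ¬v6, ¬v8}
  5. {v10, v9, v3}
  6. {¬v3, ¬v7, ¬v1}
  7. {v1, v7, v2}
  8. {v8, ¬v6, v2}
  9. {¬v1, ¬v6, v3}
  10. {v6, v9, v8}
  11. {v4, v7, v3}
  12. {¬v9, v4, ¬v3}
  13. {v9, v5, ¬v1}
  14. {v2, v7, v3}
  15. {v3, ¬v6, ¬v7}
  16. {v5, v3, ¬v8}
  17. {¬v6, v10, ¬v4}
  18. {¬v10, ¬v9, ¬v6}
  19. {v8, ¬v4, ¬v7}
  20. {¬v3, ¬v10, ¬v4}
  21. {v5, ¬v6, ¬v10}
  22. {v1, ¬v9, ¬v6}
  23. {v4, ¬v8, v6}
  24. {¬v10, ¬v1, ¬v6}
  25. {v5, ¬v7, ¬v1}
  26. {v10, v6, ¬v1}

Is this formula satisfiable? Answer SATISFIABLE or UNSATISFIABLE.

Try v1 = False.
The remaining clauses are satisfied by v2 = True, v3 = True, v4 = True, v5 = False, v6 = False, v7 = True, v8 = True, v9 = False, v10 = False.
Every clause has at least one true literal under this assignment.
So v1=F  v2=T  v3=T  v4=T  v5=F  v6=F  v7=T  v8=T  v9=F  v10=F is a satisfying assignment.

SATISFIABLE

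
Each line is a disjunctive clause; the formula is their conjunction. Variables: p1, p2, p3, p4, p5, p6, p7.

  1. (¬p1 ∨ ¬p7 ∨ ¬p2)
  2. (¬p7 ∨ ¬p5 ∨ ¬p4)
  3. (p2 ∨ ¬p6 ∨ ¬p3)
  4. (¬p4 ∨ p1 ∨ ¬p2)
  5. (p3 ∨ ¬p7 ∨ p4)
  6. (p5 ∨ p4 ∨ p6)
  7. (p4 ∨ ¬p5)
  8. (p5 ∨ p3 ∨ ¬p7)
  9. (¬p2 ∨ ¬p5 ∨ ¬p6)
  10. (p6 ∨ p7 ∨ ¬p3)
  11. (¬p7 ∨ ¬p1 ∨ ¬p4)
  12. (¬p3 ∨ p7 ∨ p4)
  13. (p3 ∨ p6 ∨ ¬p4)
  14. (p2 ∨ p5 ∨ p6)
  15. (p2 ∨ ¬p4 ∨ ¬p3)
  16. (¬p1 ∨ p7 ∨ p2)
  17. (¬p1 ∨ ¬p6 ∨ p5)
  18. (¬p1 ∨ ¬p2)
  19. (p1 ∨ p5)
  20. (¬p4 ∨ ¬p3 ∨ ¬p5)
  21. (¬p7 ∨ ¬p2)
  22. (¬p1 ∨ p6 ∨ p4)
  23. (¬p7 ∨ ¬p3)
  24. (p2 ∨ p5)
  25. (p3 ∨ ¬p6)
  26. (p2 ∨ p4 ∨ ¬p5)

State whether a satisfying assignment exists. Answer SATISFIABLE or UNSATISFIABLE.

UNSATISFIABLE

p4 = True:
  p2 = True:
    propagation gives p1=True; an empty clause results — contradiction.
  p2 = False:
    propagation gives p3=False, p6=True; an empty clause results — contradiction.
p4 = False:
  propagation gives p5=False, p6=True, p1=False; an empty clause results — contradiction.
Every branch closes, so no satisfying assignment exists.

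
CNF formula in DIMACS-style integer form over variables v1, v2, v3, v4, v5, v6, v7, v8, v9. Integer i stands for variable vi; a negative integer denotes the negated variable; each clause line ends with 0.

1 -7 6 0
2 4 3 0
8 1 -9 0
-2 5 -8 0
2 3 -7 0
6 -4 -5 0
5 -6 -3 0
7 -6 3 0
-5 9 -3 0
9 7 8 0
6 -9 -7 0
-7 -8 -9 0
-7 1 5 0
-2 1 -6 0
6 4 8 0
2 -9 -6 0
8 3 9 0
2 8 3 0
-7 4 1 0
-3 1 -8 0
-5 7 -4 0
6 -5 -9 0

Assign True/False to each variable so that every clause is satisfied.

Branch on v1: take v1 = False.
For the remaining variables, v2 = True, v3 = False, v4 = False, v5 = True, v6 = False, v7 = False, v8 = True, v9 = False works.

v1=False, v2=True, v3=False, v4=False, v5=True, v6=False, v7=False, v8=True, v9=False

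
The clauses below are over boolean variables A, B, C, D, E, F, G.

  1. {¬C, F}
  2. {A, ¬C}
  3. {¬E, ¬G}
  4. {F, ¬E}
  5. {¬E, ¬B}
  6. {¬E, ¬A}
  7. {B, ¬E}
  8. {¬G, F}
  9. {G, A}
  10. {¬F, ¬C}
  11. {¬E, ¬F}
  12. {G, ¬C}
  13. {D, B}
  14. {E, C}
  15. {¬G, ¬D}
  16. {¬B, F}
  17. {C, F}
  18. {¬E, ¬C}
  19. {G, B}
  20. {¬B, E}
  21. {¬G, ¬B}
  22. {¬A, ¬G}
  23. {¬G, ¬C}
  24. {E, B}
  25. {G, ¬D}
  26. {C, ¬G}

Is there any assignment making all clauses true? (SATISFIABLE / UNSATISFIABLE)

UNSATISFIABLE

G = True:
  propagation gives E=False, F=True, C=False; an empty clause results — contradiction.
G = False:
  propagation gives A=True, E=False, C=False; an empty clause results — contradiction.
Every branch closes, so no satisfying assignment exists.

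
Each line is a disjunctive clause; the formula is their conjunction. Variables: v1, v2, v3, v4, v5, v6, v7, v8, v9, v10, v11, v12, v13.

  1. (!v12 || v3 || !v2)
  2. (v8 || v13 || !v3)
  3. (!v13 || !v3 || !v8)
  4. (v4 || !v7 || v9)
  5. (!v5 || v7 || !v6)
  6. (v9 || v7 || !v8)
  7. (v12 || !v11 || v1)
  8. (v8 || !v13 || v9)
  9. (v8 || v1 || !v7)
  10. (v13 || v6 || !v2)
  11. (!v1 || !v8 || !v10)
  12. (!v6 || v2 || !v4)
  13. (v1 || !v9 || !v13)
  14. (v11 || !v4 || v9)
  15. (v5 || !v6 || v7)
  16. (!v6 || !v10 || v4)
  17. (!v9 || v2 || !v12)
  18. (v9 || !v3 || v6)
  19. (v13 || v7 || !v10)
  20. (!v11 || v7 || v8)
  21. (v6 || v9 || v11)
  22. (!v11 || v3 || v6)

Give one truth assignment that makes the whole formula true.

v1 = True, v2 = False, v3 = False, v4 = True, v5 = True, v6 = False, v7 = True, v8 = False, v9 = True, v10 = True, v11 = False, v12 = False, v13 = True

Check each clause:
  1. (!v2 || v3 || !v12) — !v12 is true.
  2. (!v3 || v13 || v8) — v13 is true.
  3. (!v8 || !v3 || !v13) — !v8 is true.
  4. (v9 || v4 || !v7) — v4 is true.
  5. (!v6 || !v5 || v7) — !v6 is true.
  6. (v7 || !v8 || v9) — !v8 is true.
  7. (v12 || v1 || !v11) — v1 is true.
  8. (v9 || !v13 || v8) — v9 is true.
  9. (v1 || v8 || !v7) — v1 is true.
  10. (v13 || v6 || !v2) — v13 is true.
  11. (!v1 || !v10 || !v8) — !v8 is true.
  12. (!v4 || !v6 || v2) — !v6 is true.
  13. (v1 || !v9 || !v13) — v1 is true.
  14. (!v4 || v11 || v9) — v9 is true.
  15. (v7 || !v6 || v5) — !v6 is true.
  16. (!v10 || !v6 || v4) — !v6 is true.
  17. (!v9 || v2 || !v12) — !v12 is true.
  18. (!v3 || v9 || v6) — v9 is true.
  19. (v13 || v7 || !v10) — v13 is true.
  20. (!v11 || v7 || v8) — !v11 is true.
  21. (v9 || v6 || v11) — v9 is true.
  22. (v6 || v3 || !v11) — !v11 is true.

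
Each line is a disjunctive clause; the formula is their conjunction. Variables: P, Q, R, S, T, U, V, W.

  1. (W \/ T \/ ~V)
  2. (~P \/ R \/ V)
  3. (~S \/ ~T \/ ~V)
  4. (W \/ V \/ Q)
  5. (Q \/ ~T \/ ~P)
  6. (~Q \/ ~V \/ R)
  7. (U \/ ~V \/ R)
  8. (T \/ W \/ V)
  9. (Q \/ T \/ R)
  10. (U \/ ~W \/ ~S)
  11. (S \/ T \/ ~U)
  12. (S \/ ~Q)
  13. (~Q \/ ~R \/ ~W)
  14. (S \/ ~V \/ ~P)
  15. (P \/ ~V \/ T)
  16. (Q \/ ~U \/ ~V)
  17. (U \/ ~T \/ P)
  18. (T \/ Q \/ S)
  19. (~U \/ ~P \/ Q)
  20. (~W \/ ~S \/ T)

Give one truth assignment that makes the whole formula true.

Branch on P: take P = False.
Try Q = True.
  then S is forced to True.
Try R = False.
  then V is forced to False.
For the remaining variables, T = True, U = True, W = False works.

P = False  Q = True  R = False  S = True  T = True  U = True  V = False  W = False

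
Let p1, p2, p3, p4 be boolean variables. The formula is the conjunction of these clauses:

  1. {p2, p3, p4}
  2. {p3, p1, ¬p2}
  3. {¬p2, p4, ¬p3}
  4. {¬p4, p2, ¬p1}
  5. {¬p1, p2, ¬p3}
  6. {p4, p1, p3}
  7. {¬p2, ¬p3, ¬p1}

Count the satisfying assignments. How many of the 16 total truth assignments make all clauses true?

The models are:
  p1=F p2=F p3=F p4=T
  p1=F p2=F p3=T p4=F
  p1=F p2=F p3=T p4=T
  p1=F p2=T p3=T p4=T
  p1=T p2=T p3=F p4=F
  p1=T p2=T p3=F p4=T
That's 6 in total.

6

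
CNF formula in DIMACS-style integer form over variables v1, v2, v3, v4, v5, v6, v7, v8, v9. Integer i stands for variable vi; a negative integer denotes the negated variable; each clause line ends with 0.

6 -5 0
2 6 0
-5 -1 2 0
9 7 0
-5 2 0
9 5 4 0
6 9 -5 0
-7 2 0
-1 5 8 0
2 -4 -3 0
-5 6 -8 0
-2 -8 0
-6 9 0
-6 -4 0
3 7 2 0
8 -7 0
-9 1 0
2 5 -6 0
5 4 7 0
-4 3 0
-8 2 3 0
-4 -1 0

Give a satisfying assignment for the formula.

v1=T, v2=T, v3=T, v4=F, v5=T, v6=T, v7=F, v8=F, v9=T

Set v1 = True and propagate.
  then v4 is forced to False.
For the remaining variables, v2 = True, v3 = True, v5 = True, v6 = True, v7 = False, v8 = False, v9 = True works.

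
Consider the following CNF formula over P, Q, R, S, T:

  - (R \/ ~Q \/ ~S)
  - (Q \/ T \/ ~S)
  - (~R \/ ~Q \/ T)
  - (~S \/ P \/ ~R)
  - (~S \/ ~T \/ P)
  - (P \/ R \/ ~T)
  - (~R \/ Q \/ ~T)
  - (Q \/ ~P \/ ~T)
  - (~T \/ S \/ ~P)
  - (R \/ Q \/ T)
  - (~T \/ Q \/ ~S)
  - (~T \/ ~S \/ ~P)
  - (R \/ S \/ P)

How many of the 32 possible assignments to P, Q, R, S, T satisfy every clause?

Satisfying assignments:
  P=F Q=F R=T S=F T=F
  P=F Q=T R=T S=F T=T
  P=T Q=F R=T S=F T=F
  P=T Q=T R=F S=F T=F
Count: 4.

4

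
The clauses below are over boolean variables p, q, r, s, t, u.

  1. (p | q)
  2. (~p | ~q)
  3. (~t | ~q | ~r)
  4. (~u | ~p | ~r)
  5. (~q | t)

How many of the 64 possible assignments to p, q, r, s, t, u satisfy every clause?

Split on q, then p.
  q=1, p=1: a clause becomes empty — 0.
  q=1, p=0: remaining (r,s,t,u) ∈ {(0,0,1,0); (0,0,1,1); (0,1,1,0); (0,1,1,1)} — 4.
  q=0, p=1: s, t free; 3 ways for (r,u) × 2^2 = 12.
  q=0, p=0: a clause becomes empty — 0.
Total: 0 + 4 + 12 + 0 = 16.

16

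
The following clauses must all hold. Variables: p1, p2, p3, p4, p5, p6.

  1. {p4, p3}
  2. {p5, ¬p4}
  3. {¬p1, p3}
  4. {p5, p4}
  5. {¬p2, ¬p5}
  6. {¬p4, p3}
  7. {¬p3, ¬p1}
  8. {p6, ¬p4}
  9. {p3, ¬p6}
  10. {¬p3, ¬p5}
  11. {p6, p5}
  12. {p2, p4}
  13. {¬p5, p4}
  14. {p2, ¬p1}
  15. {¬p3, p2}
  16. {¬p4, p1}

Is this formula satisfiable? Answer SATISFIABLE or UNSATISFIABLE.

p4 = True:
  propagation gives p5=True, p2=False, p3=True; an empty clause results — contradiction.
p4 = False:
  propagation gives p3=True, p5=True; an empty clause results — contradiction.
Every branch closes, so no satisfying assignment exists.

UNSATISFIABLE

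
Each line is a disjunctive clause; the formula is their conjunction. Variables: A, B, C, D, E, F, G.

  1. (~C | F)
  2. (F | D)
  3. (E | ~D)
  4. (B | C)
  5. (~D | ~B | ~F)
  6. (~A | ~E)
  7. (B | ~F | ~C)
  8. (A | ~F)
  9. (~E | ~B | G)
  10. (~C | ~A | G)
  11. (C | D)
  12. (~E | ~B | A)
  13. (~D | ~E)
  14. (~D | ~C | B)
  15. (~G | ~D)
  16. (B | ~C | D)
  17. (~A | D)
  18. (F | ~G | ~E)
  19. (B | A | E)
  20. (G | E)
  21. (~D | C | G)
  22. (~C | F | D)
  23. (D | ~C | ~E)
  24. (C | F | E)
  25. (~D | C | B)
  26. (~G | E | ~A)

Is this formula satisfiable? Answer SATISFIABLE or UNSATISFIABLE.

D = True:
  propagation gives E=True; an empty clause results — contradiction.
D = False:
  propagation gives F=True, A=True; an empty clause results — contradiction.
Every branch closes, so no satisfying assignment exists.

UNSATISFIABLE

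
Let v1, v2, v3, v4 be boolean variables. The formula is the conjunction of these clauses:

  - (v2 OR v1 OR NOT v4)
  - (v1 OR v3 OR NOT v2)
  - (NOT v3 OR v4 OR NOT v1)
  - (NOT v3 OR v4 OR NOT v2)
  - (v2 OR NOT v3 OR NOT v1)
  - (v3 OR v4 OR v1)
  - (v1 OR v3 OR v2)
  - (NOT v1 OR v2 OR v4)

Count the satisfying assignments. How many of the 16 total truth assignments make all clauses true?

6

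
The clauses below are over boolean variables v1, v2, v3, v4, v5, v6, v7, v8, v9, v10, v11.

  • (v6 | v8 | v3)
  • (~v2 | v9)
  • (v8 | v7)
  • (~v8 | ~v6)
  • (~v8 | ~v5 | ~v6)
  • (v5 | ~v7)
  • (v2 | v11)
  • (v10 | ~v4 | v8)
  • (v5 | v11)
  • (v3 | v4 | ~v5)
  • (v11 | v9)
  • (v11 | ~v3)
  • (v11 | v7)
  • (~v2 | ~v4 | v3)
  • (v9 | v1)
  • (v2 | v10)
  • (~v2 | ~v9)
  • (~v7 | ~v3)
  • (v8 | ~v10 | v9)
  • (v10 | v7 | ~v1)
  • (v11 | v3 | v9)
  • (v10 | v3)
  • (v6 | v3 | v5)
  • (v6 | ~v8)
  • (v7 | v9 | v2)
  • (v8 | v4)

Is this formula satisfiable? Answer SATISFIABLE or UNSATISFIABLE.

Pure literal: v11 appears only positively; assign v11 = True.
Set v1 = True and propagate.
Try v2 = False.
  then v10 is forced to True.
The remaining clauses are satisfied by v3 = False, v4 = True, v5 = True, v6 = True, v7 = True, v8 = False, v9 = True.
Every clause has at least one true literal under this assignment.
So v1=T, v2=F, v3=F, v4=T, v5=T, v6=T, v7=T, v8=F, v9=T, v10=T, v11=T is a satisfying assignment.

SATISFIABLE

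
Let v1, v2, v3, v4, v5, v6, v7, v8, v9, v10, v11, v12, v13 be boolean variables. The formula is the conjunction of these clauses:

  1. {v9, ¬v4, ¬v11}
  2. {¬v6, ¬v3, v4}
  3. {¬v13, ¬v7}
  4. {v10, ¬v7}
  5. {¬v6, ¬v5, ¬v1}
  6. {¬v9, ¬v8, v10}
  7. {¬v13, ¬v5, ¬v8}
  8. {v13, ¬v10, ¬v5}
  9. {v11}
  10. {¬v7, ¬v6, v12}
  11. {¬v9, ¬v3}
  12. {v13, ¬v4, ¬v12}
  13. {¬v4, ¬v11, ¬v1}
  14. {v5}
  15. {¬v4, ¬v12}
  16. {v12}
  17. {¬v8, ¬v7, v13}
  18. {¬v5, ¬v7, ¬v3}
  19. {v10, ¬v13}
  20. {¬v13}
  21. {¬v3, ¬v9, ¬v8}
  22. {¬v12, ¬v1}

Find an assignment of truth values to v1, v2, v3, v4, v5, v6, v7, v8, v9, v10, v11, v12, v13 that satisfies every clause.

v1 = 0  v2 = 1  v3 = 0  v4 = 0  v5 = 1  v6 = 0  v7 = 0  v8 = 0  v9 = 0  v10 = 0  v11 = 1  v12 = 1  v13 = 0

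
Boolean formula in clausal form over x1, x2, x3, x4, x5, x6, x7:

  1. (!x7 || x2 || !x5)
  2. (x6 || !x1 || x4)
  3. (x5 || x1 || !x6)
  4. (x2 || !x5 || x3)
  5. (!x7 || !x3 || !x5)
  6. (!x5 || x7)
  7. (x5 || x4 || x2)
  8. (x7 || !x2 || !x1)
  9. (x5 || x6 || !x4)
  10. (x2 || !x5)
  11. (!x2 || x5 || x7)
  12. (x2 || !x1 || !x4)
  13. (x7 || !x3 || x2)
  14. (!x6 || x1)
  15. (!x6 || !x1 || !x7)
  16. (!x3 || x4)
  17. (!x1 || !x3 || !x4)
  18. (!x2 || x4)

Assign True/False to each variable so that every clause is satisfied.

Set x1 = False and propagate.
  then x6 is forced to False.
Set x2 = True and propagate.
  then x4 is forced to True.
  then x5 is forced to True.
  then x7 is forced to True.
  then x3 is forced to False.
Check each clause:
  1. (x2 || !x7 || !x5) — x2 is true.
  2. (x4 || !x1 || x6) — x4 is true.
  3. (x1 || x5 || !x6) — !x6 is true.
  4. (!x5 || x3 || x2) — x2 is true.
  5. (!x5 || !x7 || !x3) — !x3 is true.
  6. (!x5 || x7) — x7 is true.
  7. (x2 || x5 || x4) — x2 is true.
  8. (!x2 || x7 || !x1) — !x1 is true.
  9. (x5 || x6 || !x4) — x5 is true.
  10. (x2 || !x5) — x2 is true.
  11. (x7 || x5 || !x2) — x5 is true.
  12. (!x1 || !x4 || x2) — x2 is true.
  13. (x7 || !x3 || x2) — x2 is true.
  14. (!x6 || x1) — !x6 is true.
  15. (!x6 || !x7 || !x1) — !x6 is true.
  16. (!x3 || x4) — x4 is true.
  17. (!x3 || !x1 || !x4) — !x3 is true.
  18. (x4 || !x2) — x4 is true.

x1 = False, x2 = True, x3 = False, x4 = True, x5 = True, x6 = False, x7 = True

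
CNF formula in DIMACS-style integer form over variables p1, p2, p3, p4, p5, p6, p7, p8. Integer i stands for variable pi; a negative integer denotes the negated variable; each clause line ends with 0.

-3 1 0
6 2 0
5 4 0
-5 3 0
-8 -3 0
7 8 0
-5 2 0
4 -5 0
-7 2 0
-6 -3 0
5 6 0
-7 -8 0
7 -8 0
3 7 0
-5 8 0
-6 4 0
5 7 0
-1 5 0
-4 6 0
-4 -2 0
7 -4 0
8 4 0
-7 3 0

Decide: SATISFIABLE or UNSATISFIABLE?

p5 = True:
  propagation gives p3=True, p1=True, p8=False; an empty clause results — contradiction.
p5 = False:
  propagation gives p4=True, p6=True, p3=False, p7=True; an empty clause results — contradiction.
Every branch closes, so no satisfying assignment exists.

UNSATISFIABLE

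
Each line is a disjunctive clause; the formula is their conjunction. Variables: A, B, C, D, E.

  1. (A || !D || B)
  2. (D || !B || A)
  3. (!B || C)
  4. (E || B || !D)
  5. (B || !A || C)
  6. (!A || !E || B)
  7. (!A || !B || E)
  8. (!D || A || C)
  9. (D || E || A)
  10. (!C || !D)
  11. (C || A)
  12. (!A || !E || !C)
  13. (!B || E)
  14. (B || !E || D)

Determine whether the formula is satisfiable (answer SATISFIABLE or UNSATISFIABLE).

SATISFIABLE

Branch on A: take A = True.
Branch on B: take B = False.
  then C is forced to True.
  then E is forced to False.
  then D is forced to False.
Every clause has at least one true literal under this assignment.
So A=True  B=False  C=True  D=False  E=False is a satisfying assignment.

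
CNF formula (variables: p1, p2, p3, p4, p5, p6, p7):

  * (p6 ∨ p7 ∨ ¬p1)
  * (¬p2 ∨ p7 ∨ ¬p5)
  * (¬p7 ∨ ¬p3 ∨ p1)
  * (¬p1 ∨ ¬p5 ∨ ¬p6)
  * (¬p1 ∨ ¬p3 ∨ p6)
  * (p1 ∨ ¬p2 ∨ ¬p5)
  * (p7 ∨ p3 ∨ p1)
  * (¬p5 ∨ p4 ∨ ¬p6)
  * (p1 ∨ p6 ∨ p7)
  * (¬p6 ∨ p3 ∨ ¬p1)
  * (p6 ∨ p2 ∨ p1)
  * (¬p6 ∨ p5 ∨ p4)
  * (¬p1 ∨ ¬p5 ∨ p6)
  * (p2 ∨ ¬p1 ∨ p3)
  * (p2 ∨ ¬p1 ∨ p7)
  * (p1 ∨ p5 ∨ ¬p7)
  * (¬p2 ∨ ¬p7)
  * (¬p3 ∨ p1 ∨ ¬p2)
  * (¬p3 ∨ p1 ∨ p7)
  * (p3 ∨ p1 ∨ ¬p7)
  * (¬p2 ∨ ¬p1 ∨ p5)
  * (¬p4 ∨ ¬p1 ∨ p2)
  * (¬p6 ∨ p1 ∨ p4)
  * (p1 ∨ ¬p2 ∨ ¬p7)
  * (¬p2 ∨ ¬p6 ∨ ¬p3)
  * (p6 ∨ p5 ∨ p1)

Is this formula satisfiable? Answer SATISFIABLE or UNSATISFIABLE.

UNSATISFIABLE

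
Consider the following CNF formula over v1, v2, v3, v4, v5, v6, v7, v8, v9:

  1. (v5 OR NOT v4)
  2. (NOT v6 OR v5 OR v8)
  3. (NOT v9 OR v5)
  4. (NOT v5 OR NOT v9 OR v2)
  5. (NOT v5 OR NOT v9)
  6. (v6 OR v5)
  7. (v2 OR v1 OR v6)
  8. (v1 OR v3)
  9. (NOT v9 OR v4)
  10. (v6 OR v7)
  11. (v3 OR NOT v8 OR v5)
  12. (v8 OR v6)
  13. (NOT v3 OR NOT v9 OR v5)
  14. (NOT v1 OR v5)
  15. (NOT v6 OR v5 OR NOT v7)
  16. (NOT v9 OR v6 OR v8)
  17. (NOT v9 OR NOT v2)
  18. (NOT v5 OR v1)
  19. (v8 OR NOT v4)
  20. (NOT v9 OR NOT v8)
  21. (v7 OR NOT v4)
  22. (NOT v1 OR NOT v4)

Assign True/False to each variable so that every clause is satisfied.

v9 occurs only negated in the remaining clauses — set v9 = False.
Try v1 = True.
  then v5 is forced to True.
  then v4 is forced to False.
Set v6 = True and propagate.
v2, v3, v7, v8 are now unconstrained; take v2 = False, v3 = True, v7 = False, v8 = True.
Every clause has at least one true literal under this assignment.

v1=True, v2=False, v3=True, v4=False, v5=True, v6=True, v7=False, v8=True, v9=False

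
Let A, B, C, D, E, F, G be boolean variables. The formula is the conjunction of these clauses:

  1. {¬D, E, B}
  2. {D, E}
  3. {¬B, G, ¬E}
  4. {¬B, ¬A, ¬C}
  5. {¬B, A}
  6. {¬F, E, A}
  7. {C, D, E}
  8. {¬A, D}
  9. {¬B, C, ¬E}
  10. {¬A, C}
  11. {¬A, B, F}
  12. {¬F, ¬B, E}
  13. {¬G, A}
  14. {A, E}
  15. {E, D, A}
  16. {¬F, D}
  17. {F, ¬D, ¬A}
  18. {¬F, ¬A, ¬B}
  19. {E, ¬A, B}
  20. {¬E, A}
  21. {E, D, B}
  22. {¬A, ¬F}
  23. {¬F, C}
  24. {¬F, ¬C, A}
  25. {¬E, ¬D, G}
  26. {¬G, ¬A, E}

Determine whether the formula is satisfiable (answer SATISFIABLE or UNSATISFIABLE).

UNSATISFIABLE

A = True:
  propagation gives D=True, C=True, B=False, E=True; an empty clause results — contradiction.
A = False:
  propagation gives B=False, G=False, E=True; an empty clause results — contradiction.
Every branch closes, so no satisfying assignment exists.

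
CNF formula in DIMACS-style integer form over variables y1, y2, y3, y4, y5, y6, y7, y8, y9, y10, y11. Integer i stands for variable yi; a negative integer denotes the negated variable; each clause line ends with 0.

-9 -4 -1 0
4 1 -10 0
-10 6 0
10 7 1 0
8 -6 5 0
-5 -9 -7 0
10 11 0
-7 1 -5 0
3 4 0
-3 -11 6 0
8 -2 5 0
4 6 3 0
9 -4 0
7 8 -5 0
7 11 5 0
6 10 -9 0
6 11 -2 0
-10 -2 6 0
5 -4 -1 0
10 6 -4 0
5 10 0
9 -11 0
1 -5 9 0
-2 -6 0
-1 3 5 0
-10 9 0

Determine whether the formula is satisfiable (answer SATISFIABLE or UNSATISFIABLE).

SATISFIABLE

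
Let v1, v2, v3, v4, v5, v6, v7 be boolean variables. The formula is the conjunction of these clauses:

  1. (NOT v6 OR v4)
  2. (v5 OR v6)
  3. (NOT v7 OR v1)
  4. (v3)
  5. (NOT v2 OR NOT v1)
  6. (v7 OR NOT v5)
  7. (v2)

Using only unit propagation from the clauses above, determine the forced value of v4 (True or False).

True

(v3) is a unit clause: v3 = True.
Unit clause (v2) sets v2 = True.
In (NOT v1 OR NOT v2), NOT v2 is now false; NOT v1 must hold, so v1 = False.
(v1 OR NOT v7): since v1 = False, the clause reduces to (NOT v7). v7 = False.
In (v7 OR NOT v5), v7 is now false; NOT v5 must hold, so v5 = False.
(v5 OR v6) with v5 = False leaves only v6, so v6 = True.
(v4 OR NOT v6) with v6 = True leaves only v4, so v4 = True.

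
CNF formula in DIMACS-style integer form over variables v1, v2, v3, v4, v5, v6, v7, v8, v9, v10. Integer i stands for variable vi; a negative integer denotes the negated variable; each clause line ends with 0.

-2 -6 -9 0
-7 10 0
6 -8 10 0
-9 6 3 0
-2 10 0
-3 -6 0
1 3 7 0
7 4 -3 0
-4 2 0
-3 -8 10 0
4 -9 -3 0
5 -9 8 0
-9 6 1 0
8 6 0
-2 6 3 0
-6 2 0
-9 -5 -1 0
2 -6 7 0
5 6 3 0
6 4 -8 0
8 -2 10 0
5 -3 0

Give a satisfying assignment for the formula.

Pure literal: v9 appears only negated; assign v9 = False.
Pure literal: v10 appears only positively; assign v10 = True.
Set v1 = True and propagate.
Set v2 = True and propagate.
Try v3 = False.
  then v6 is forced to True.
v4, v5, v7, v8 are now unconstrained; take v4 = True, v5 = False, v7 = True, v8 = False.

v1 = True, v2 = True, v3 = False, v4 = True, v5 = False, v6 = True, v7 = True, v8 = False, v9 = False, v10 = True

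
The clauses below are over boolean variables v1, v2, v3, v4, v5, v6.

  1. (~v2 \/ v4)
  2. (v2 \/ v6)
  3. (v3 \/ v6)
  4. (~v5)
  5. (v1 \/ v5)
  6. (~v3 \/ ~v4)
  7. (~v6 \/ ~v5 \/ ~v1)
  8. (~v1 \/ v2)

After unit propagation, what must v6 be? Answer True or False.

True

(~v5) stands alone — v5 = False.
In (v5 \/ v1), v5 is now false; v1 must hold, so v1 = True.
From (~v1 \/ v2) and v1 = True: v2 = True.
From (~v2 \/ v4) and v2 = True: v4 = True.
From (~v3 \/ ~v4) and v4 = True: v3 = False.
(v3 \/ v6): since v3 = False, the clause reduces to (v6). v6 = True.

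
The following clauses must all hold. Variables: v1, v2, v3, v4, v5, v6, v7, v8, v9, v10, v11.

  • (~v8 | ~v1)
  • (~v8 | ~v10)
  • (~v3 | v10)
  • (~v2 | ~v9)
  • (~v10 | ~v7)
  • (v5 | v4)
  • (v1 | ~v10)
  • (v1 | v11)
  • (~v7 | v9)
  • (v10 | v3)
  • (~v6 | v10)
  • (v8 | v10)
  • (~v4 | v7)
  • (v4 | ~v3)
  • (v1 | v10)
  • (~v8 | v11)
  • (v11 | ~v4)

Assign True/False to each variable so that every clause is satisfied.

v1=1, v2=0, v3=0, v4=0, v5=1, v6=1, v7=0, v8=0, v9=1, v10=1, v11=0

v2 occurs only negated in the remaining clauses — set v2 = False.
Pure literal: v5 appears only positively; assign v5 = True.
Branch on v1: take v1 = True.
  then v8 is forced to False.
  then v10 is forced to True.
  then v7 is forced to False.
  then v4 is forced to False.
  then v3 is forced to False.
v6, v9, v11 are now unconstrained; take v6 = True, v9 = True, v11 = False.
Check each clause:
  1. (~v8 | ~v1) — ~v8 is true.
  2. (~v8 | ~v10) — ~v8 is true.
  3. (v10 | ~v3) — v10 is true.
  4. (~v9 | ~v2) — ~v2 is true.
  5. (~v7 | ~v10) — ~v7 is true.
  6. (v4 | v5) — v5 is true.
  7. (~v10 | v1) — v1 is true.
  8. (v1 | v11) — v1 is true.
  9. (v9 | ~v7) — ~v7 is true.
  10. (v3 | v10) — v10 is true.
  11. (~v6 | v10) — v10 is true.
  12. (v8 | v10) — v10 is true.
  13. (v7 | ~v4) — ~v4 is true.
  14. (~v3 | v4) — ~v3 is true.
  15. (v10 | v1) — v1 is true.
  16. (~v8 | v11) — ~v8 is true.
  17. (~v4 | v11) — ~v4 is true.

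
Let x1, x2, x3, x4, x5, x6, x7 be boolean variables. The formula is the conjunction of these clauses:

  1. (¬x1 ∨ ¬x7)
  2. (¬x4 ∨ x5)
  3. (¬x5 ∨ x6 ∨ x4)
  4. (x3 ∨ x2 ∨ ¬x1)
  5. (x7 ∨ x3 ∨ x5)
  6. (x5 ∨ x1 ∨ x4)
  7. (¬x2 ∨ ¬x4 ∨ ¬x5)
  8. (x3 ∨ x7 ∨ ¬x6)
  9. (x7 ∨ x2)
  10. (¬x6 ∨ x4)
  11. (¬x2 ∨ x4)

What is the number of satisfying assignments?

4

The models are:
  x1=0 x2=0 x3=0 x4=1 x5=1 x6=0 x7=1
  x1=0 x2=0 x3=0 x4=1 x5=1 x6=1 x7=1
  x1=0 x2=0 x3=1 x4=1 x5=1 x6=0 x7=1
  x1=0 x2=0 x3=1 x4=1 x5=1 x6=1 x7=1
Count: 4.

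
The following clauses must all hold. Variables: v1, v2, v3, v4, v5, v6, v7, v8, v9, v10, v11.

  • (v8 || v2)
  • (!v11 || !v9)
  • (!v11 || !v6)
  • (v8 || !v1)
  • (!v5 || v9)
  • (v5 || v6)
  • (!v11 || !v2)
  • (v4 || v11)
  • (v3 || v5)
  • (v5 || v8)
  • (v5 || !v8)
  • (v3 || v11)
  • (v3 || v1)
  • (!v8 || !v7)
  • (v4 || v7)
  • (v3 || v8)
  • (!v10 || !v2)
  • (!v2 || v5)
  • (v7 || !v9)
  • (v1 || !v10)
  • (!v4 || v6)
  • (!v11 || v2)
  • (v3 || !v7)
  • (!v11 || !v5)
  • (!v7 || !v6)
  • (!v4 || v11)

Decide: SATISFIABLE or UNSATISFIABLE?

UNSATISFIABLE

v11 = True:
  propagation gives v9=False, v6=False, v5=False; an empty clause results — contradiction.
v11 = False:
  propagation gives v4=True; an empty clause results — contradiction.
Every branch closes, so no satisfying assignment exists.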